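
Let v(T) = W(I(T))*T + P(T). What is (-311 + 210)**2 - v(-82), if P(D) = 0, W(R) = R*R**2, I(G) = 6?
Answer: 27913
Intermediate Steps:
W(R) = R**3
v(T) = 216*T (v(T) = 6**3*T + 0 = 216*T + 0 = 216*T)
(-311 + 210)**2 - v(-82) = (-311 + 210)**2 - 216*(-82) = (-101)**2 - 1*(-17712) = 10201 + 17712 = 27913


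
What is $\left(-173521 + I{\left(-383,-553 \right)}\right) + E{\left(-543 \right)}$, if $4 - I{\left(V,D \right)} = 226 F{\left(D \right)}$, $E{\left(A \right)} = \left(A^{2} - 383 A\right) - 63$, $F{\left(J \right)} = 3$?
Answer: $328560$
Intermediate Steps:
$E{\left(A \right)} = -63 + A^{2} - 383 A$
$I{\left(V,D \right)} = -674$ ($I{\left(V,D \right)} = 4 - 226 \cdot 3 = 4 - 678 = -674$)
$\left(-173521 + I{\left(-383,-553 \right)}\right) + E{\left(-543 \right)} = \left(-173521 - 674\right) - \left(-207906 - 294849\right) = -174195 + \left(-63 + 294849 + 207969\right) = -174195 + 502755 = 328560$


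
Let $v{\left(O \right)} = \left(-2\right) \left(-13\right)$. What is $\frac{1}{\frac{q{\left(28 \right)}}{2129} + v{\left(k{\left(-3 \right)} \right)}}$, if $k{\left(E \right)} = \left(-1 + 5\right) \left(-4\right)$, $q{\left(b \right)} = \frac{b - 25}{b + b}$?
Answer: $\frac{119224}{3099827} \approx 0.038462$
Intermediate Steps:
$q{\left(b \right)} = \frac{-25 + b}{2 b}$
$k{\left(E \right)} = -16$ ($k{\left(E \right)} = 4 \left(-4\right) = -16$)
$v{\left(O \right)} = 26$
$\frac{1}{\frac{q{\left(28 \right)}}{2129} + v{\left(k{\left(-3 \right)} \right)}} = \frac{1}{\frac{\frac{1}{2} \cdot \frac{1}{28} \left(-25 + 28\right)}{2129} + 26} = \frac{1}{\frac{1}{2} \cdot \frac{1}{28} \cdot 3 \cdot \frac{1}{2129} + 26} = \frac{1}{\frac{3}{56} \cdot \frac{1}{2129} + 26} = \frac{1}{\frac{3}{119224} + 26} = \frac{1}{\frac{3099827}{119224}} = \frac{119224}{3099827}$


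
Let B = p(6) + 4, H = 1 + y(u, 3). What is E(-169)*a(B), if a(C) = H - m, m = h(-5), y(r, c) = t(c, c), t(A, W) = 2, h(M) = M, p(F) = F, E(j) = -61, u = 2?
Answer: -488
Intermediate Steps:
y(r, c) = 2
H = 3 (H = 1 + 2 = 3)
B = 10 (B = 6 + 4 = 10)
m = -5
a(C) = 8 (a(C) = 3 - 1*(-5) = 3 + 5 = 8)
E(-169)*a(B) = -61*8 = -488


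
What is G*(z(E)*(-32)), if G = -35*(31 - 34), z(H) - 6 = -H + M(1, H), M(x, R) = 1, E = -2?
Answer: -30240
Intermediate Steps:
z(H) = 7 - H (z(H) = 6 + (-H + 1) = 6 + (1 - H) = 7 - H)
G = 105 (G = -35*(-3) = 105)
G*(z(E)*(-32)) = 105*((7 - 1*(-2))*(-32)) = 105*((7 + 2)*(-32)) = 105*(9*(-32)) = 105*(-288) = -30240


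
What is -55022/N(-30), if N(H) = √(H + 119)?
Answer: -55022*√89/89 ≈ -5832.3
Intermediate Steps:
N(H) = √(119 + H)
-55022/N(-30) = -55022/√(119 - 30) = -55022*√89/89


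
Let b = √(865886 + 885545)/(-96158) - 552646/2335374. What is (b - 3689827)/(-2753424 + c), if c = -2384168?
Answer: 538570412059/749887423713 + √1751431/494020571536 ≈ 0.71820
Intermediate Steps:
b = -276323/1167687 - √1751431/96158 (b = √1751431*(-1/96158) - 552646*1/2335374 = -√1751431/96158 - 276323/1167687 = -276323/1167687 - √1751431/96158 ≈ -0.25040)
(b - 3689827)/(-2753424 + c) = ((-276323/1167687 - √1751431/96158) - 3689827)/(-2753424 - 2384168) = (-4308563296472/1167687 - √1751431/96158)/(-5137592) = (-4308563296472/1167687 - √1751431/96158)*(-1/5137592) = 538570412059/749887423713 + √1751431/494020571536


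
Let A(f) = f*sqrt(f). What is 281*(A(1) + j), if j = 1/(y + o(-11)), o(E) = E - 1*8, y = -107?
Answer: 35125/126 ≈ 278.77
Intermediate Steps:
o(E) = -8 + E (o(E) = E - 8 = -8 + E)
A(f) = f**(3/2)
j = -1/126 (j = 1/(-107 + (-8 - 11)) = 1/(-107 - 19) = 1/(-126) = -1/126 ≈ -0.0079365)
281*(A(1) + j) = 281*(1**(3/2) - 1/126) = 281*(1 - 1/126) = 281*(125/126) = 35125/126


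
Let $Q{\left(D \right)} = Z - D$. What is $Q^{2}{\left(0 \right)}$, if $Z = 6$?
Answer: $36$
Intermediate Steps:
$Q{\left(D \right)} = 6 - D$
$Q^{2}{\left(0 \right)} = \left(6 - 0\right)^{2} = \left(6 + 0\right)^{2} = 6^{2} = 36$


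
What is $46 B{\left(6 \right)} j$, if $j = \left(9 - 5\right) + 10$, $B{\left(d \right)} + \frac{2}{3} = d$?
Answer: $\frac{10304}{3} \approx 3434.7$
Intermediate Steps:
$B{\left(d \right)} = - \frac{2}{3} + d$
$j = 14$ ($j = 4 + 10 = 14$)
$46 B{\left(6 \right)} j = 46 \left(- \frac{2}{3} + 6\right) 14 = 46 \cdot \frac{16}{3} \cdot 14 = \frac{736}{3} \cdot 14 = \frac{10304}{3}$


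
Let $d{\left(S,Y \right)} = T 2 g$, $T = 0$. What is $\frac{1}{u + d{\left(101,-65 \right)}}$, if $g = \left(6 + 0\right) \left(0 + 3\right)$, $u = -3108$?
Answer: $- \frac{1}{3108} \approx -0.00032175$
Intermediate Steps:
$g = 18$ ($g = 6 \cdot 3 = 18$)
$d{\left(S,Y \right)} = 0$ ($d{\left(S,Y \right)} = 0 \cdot 2 \cdot 18 = 0 \cdot 18 = 0$)
$\frac{1}{u + d{\left(101,-65 \right)}} = \frac{1}{-3108 + 0} = \frac{1}{-3108} = - \frac{1}{3108}$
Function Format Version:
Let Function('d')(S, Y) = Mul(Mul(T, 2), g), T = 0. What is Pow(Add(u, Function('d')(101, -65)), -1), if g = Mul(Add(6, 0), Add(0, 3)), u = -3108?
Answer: Rational(-1, 3108) ≈ -0.00032175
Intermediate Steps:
g = 18 (g = Mul(6, 3) = 18)
Function('d')(S, Y) = 0 (Function('d')(S, Y) = Mul(Mul(0, 2), 18) = Mul(0, 18) = 0)
Pow(Add(u, Function('d')(101, -65)), -1) = Pow(Add(-3108, 0), -1) = Pow(-3108, -1) = Rational(-1, 3108)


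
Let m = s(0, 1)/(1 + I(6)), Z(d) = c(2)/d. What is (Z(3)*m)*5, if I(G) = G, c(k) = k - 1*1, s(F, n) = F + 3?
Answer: 5/7 ≈ 0.71429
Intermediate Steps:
s(F, n) = 3 + F
c(k) = -1 + k (c(k) = k - 1 = -1 + k)
Z(d) = 1/d (Z(d) = (-1 + 2)/d = 1/d)
m = 3/7 (m = (3 + 0)/(1 + 6) = 3/7 ≈ 0.42857)
(Z(3)*m)*5 = ((3/7)/3)*5 = ((⅓)*(3/7))*5 = (⅐)*5 = 5/7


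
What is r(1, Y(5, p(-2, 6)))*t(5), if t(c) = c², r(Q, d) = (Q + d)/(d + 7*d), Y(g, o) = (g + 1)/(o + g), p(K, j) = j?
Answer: 425/48 ≈ 8.8542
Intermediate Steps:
Y(g, o) = (1 + g)/(g + o)
r(Q, d) = (Q + d)/(8*d) (r(Q, d) = (Q + d)/((8*d)) = (Q + d)*(1/(8*d)) = (Q + d)/(8*d))
r(1, Y(5, p(-2, 6)))*t(5) = ((1 + (1 + 5)/(5 + 6))/(8*(((1 + 5)/(5 + 6)))))*5² = ((1 + 6/11)/(8*((6/11))))*25 = ((1 + (1/11)*6)/(8*(((1/11)*6))))*25 = ((1 + 6/11)/(8*(6/11)))*25 = ((⅛)*(11/6)*(17/11))*25 = (17/48)*25 = 425/48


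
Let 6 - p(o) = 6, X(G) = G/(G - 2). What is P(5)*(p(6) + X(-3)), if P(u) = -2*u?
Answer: -6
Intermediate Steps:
X(G) = G/(-2 + G)
p(o) = 0 (p(o) = 6 - 1*6 = 6 - 6 = 0)
P(5)*(p(6) + X(-3)) = (-2*5)*(0 - 3/(-2 - 3)) = -10*(0 - 3/(-5)) = -10*(0 - 3*(-⅕)) = -10*(0 + ⅗) = -10*⅗ = -6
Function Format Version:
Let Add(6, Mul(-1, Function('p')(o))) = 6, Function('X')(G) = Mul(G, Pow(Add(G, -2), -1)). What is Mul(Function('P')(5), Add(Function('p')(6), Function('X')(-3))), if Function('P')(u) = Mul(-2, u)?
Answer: -6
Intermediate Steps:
Function('X')(G) = Mul(G, Pow(Add(-2, G), -1))
Function('p')(o) = 0 (Function('p')(o) = Add(6, Mul(-1, 6)) = Add(6, -6) = 0)
Mul(Function('P')(5), Add(Function('p')(6), Function('X')(-3))) = Mul(Mul(-2, 5), Add(0, Mul(-3, Pow(Add(-2, -3), -1)))) = Mul(-10, Add(0, Mul(-3, Pow(-5, -1)))) = Mul(-10, Add(0, Mul(-3, Rational(-1, 5)))) = Mul(-10, Add(0, Rational(3, 5))) = Mul(-10, Rational(3, 5)) = -6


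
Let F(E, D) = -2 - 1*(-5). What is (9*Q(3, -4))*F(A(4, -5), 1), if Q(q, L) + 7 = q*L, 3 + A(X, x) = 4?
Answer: -513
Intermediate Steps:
A(X, x) = 1 (A(X, x) = -3 + 4 = 1)
Q(q, L) = -7 + L*q (Q(q, L) = -7 + q*L = -7 + L*q)
F(E, D) = 3 (F(E, D) = -2 + 5 = 3)
(9*Q(3, -4))*F(A(4, -5), 1) = (9*(-7 - 4*3))*3 = (9*(-7 - 12))*3 = (9*(-19))*3 = -171*3 = -513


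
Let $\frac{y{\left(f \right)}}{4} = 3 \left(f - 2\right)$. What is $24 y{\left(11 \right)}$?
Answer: $2592$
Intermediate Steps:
$y{\left(f \right)} = -24 + 12 f$ ($y{\left(f \right)} = 4 \cdot 3 \left(f - 2\right) = 4 \cdot 3 \left(-2 + f\right) = 4 \left(-6 + 3 f\right) = -24 + 12 f$)
$24 y{\left(11 \right)} = 24 \left(-24 + 12 \cdot 11\right) = 24 \left(-24 + 132\right) = 24 \cdot 108 = 2592$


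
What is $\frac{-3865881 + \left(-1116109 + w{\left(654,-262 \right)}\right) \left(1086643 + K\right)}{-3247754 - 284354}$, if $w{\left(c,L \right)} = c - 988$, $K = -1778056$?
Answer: $- \frac{385959669039}{1766054} \approx -2.1854 \cdot 10^{5}$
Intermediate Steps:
$w{\left(c,L \right)} = -988 + c$
$\frac{-3865881 + \left(-1116109 + w{\left(654,-262 \right)}\right) \left(1086643 + K\right)}{-3247754 - 284354} = \frac{-3865881 + \left(-1116109 + \left(-988 + 654\right)\right) \left(1086643 - 1778056\right)}{-3247754 - 284354} = \frac{-3865881 + \left(-1116109 - 334\right) \left(-691413\right)}{-3247754 - 284354} = \frac{-3865881 - -771923203959}{-3532108} = \left(-3865881 + 771923203959\right) \left(- \frac{1}{3532108}\right) = 771919338078 \left(- \frac{1}{3532108}\right) = - \frac{385959669039}{1766054}$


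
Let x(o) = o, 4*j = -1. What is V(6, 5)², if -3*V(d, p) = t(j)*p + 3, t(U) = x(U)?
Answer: 49/144 ≈ 0.34028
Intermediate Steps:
j = -¼ (j = (¼)*(-1) = -¼ ≈ -0.25000)
t(U) = U
V(d, p) = -1 + p/12 (V(d, p) = -(-p/4 + 3)/3 = -(3 - p/4)/3 = -1 + p/12)
V(6, 5)² = (-1 + (1/12)*5)² = (-1 + 5/12)² = (-7/12)² = 49/144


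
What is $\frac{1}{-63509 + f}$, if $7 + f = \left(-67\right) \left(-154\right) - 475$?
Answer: $- \frac{1}{53673} \approx -1.8631 \cdot 10^{-5}$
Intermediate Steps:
$f = 9836$ ($f = -7 - -9843 = -7 + \left(10318 - 475\right) = -7 + 9843 = 9836$)
$\frac{1}{-63509 + f} = \frac{1}{-63509 + 9836} = \frac{1}{-53673} = - \frac{1}{53673}$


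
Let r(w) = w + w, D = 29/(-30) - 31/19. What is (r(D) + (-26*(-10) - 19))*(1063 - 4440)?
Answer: -226947908/285 ≈ -7.9631e+5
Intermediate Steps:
D = -1481/570 (D = 29*(-1/30) - 31*1/19 = -29/30 - 31/19 = -1481/570 ≈ -2.5982)
r(w) = 2*w
(r(D) + (-26*(-10) - 19))*(1063 - 4440) = (2*(-1481/570) + (-26*(-10) - 19))*(1063 - 4440) = (-1481/285 + (260 - 19))*(-3377) = (-1481/285 + 241)*(-3377) = (67204/285)*(-3377) = -226947908/285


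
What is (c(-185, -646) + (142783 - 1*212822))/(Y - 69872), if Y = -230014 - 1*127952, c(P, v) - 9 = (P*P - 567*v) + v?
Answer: -329831/427838 ≈ -0.77092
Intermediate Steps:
c(P, v) = 9 + P² - 566*v (c(P, v) = 9 + ((P*P - 567*v) + v) = 9 + ((P² - 567*v) + v) = 9 + (P² - 566*v) = 9 + P² - 566*v)
Y = -357966 (Y = -230014 - 127952 = -357966)
(c(-185, -646) + (142783 - 1*212822))/(Y - 69872) = ((9 + (-185)² - 566*(-646)) + (142783 - 1*212822))/(-357966 - 69872) = ((9 + 34225 + 365636) + (142783 - 212822))/(-427838) = (399870 - 70039)*(-1/427838) = 329831*(-1/427838) = -329831/427838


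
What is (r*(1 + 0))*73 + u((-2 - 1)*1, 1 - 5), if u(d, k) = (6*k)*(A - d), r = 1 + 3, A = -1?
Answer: 244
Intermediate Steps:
r = 4
u(d, k) = 6*k*(-1 - d) (u(d, k) = (6*k)*(-1 - d) = 6*k*(-1 - d))
(r*(1 + 0))*73 + u((-2 - 1)*1, 1 - 5) = (4*(1 + 0))*73 - 6*(1 - 5)*(1 + (-2 - 1)*1) = (4*1)*73 - 6*(-4)*(1 - 3*1) = 4*73 - 6*(-4)*(1 - 3) = 292 - 6*(-4)*(-2) = 292 - 48 = 244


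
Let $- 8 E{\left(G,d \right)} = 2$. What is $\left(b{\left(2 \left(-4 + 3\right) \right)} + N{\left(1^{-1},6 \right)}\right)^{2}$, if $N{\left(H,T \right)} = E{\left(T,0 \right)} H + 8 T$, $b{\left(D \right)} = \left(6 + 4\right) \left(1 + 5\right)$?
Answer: $\frac{185761}{16} \approx 11610.0$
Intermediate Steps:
$b{\left(D \right)} = 60$ ($b{\left(D \right)} = 10 \cdot 6 = 60$)
$E{\left(G,d \right)} = - \frac{1}{4}$ ($E{\left(G,d \right)} = \left(- \frac{1}{8}\right) 2 = - \frac{1}{4}$)
$N{\left(H,T \right)} = 8 T - \frac{H}{4}$ ($N{\left(H,T \right)} = - \frac{H}{4} + 8 T = 8 T - \frac{H}{4}$)
$\left(b{\left(2 \left(-4 + 3\right) \right)} + N{\left(1^{-1},6 \right)}\right)^{2} = \left(60 + \left(8 \cdot 6 - \frac{1}{4 \cdot 1}\right)\right)^{2} = \left(60 + \left(48 - \frac{1}{4}\right)\right)^{2} = \left(60 + \frac{191}{4}\right)^{2} = \left(\frac{431}{4}\right)^{2} = \frac{185761}{16}$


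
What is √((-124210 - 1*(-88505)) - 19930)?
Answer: I*√55635 ≈ 235.87*I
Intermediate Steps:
√((-124210 - 1*(-88505)) - 19930) = √((-124210 + 88505) - 19930) = √(-35705 - 19930) = √(-55635) = I*√55635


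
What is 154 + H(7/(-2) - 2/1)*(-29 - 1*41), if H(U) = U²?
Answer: -3927/2 ≈ -1963.5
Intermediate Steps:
154 + H(7/(-2) - 2/1)*(-29 - 1*41) = 154 + (7/(-2) - 2/1)²*(-29 - 1*41) = 154 + (7*(-½) - 2*1)²*(-29 - 41) = 154 + (-7/2 - 2)²*(-70) = 154 + (-11/2)²*(-70) = 154 + (121/4)*(-70) = 154 - 4235/2 = -3927/2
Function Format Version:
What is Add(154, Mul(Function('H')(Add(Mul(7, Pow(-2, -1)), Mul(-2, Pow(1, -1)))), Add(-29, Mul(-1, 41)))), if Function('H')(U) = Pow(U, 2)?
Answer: Rational(-3927, 2) ≈ -1963.5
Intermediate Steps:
Add(154, Mul(Function('H')(Add(Mul(7, Pow(-2, -1)), Mul(-2, Pow(1, -1)))), Add(-29, Mul(-1, 41)))) = Add(154, Mul(Pow(Add(Mul(7, Pow(-2, -1)), Mul(-2, Pow(1, -1))), 2), Add(-29, Mul(-1, 41)))) = Add(154, Mul(Pow(Add(Mul(7, Rational(-1, 2)), Mul(-2, 1)), 2), Add(-29, -41))) = Add(154, Mul(Pow(Add(Rational(-7, 2), -2), 2), -70)) = Add(154, Mul(Pow(Rational(-11, 2), 2), -70)) = Add(154, Mul(Rational(121, 4), -70)) = Add(154, Rational(-4235, 2)) = Rational(-3927, 2)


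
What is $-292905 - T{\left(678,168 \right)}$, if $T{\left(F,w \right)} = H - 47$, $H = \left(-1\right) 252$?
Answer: $-292606$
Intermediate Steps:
$H = -252$
$T{\left(F,w \right)} = -299$ ($T{\left(F,w \right)} = -252 - 47 = -299$)
$-292905 - T{\left(678,168 \right)} = -292905 - -299 = -292905 + 299 = -292606$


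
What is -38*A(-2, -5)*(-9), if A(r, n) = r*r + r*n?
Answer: 4788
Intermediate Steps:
A(r, n) = r**2 + n*r
-38*A(-2, -5)*(-9) = -(-76)*(-5 - 2)*(-9) = -(-76)*(-7)*(-9) = -38*14*(-9) = -532*(-9) = 4788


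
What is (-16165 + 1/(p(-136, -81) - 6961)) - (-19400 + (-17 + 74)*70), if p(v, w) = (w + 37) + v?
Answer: -5391456/7141 ≈ -755.00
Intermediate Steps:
p(v, w) = 37 + v + w (p(v, w) = (37 + w) + v = 37 + v + w)
(-16165 + 1/(p(-136, -81) - 6961)) - (-19400 + (-17 + 74)*70) = (-16165 + 1/((37 - 136 - 81) - 6961)) - (-19400 + (-17 + 74)*70) = (-16165 + 1/(-180 - 6961)) - (-19400 + 57*70) = (-16165 + 1/(-7141)) - (-19400 + 3990) = (-16165 - 1/7141) - 1*(-15410) = -115434266/7141 + 15410 = -5391456/7141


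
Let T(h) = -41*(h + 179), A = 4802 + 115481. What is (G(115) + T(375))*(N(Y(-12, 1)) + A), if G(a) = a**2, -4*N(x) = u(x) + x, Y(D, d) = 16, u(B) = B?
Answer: -1141289475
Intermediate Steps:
A = 120283
T(h) = -7339 - 41*h (T(h) = -41*(179 + h) = -7339 - 41*h)
N(x) = -x/2 (N(x) = -(x + x)/4 = -x/2)
(G(115) + T(375))*(N(Y(-12, 1)) + A) = (115**2 + (-7339 - 41*375))*(-1/2*16 + 120283) = (13225 + (-7339 - 15375))*(-8 + 120283) = (13225 - 22714)*120275 = -9489*120275 = -1141289475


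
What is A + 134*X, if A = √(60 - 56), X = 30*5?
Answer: 20102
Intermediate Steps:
X = 150
A = 2 (A = √4 = 2)
A + 134*X = 2 + 134*150 = 2 + 20100 = 20102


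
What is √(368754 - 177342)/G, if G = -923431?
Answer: -6*√5317/923431 ≈ -0.00047378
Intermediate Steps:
√(368754 - 177342)/G = √(368754 - 177342)/(-923431) = √191412*(-1/923431) = (6*√5317)*(-1/923431) = -6*√5317/923431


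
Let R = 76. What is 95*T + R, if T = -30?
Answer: -2774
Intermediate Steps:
95*T + R = 95*(-30) + 76 = -2850 + 76 = -2774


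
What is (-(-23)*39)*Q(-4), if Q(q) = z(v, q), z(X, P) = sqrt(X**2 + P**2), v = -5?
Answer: 897*sqrt(41) ≈ 5743.6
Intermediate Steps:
z(X, P) = sqrt(P**2 + X**2)
Q(q) = sqrt(25 + q**2) (Q(q) = sqrt(q**2 + (-5)**2) = sqrt(q**2 + 25) = sqrt(25 + q**2))
(-(-23)*39)*Q(-4) = (-(-23)*39)*sqrt(25 + (-4)**2) = (-23*(-39))*sqrt(25 + 16) = 897*sqrt(41)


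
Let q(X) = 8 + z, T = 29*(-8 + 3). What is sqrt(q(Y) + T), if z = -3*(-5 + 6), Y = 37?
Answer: 2*I*sqrt(35) ≈ 11.832*I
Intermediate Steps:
z = -3 (z = -3*1 = -3)
T = -145 (T = 29*(-5) = -145)
q(X) = 5 (q(X) = 8 - 3 = 5)
sqrt(q(Y) + T) = sqrt(5 - 145) = sqrt(-140) = 2*I*sqrt(35)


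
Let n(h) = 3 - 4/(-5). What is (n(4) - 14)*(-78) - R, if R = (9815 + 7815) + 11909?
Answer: -143717/5 ≈ -28743.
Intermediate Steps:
n(h) = 19/5 (n(h) = 3 - 4*(-1)/5 = 3 - 1*(-⅘) = 3 + ⅘ = 19/5)
R = 29539 (R = 17630 + 11909 = 29539)
(n(4) - 14)*(-78) - R = (19/5 - 14)*(-78) - 1*29539 = -51/5*(-78) - 29539 = 3978/5 - 29539 = -143717/5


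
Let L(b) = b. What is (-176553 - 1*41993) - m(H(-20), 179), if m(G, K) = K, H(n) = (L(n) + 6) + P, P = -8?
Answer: -218725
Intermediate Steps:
H(n) = -2 + n (H(n) = (n + 6) - 8 = (6 + n) - 8 = -2 + n)
(-176553 - 1*41993) - m(H(-20), 179) = (-176553 - 1*41993) - 1*179 = (-176553 - 41993) - 179 = -218546 - 179 = -218725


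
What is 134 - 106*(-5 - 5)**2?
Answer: -10466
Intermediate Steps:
134 - 106*(-5 - 5)**2 = 134 - 106*(-10)**2 = 134 - 106*100 = 134 - 10600 = -10466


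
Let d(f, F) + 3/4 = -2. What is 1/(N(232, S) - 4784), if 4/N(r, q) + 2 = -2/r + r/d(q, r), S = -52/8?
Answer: -110211/527254528 ≈ -0.00020903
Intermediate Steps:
d(f, F) = -11/4 (d(f, F) = -3/4 - 2 = -11/4)
S = -13/2 (S = -52*1/8 = -13/2 ≈ -6.5000)
N(r, q) = 4/(-2 - 2/r - 4*r/11) (N(r, q) = 4/(-2 + (-2/r + r/(-11/4))) = 4/(-2 + (-2/r + r*(-4/11))) = 4/(-2 + (-2/r - 4*r/11)) = 4/(-2 - 2/r - 4*r/11))
1/(N(232, S) - 4784) = 1/(-22*232/(11 + 2*232**2 + 11*232) - 4784) = 1/(-22*232/(11 + 2*53824 + 2552) - 4784) = 1/(-22*232/(11 + 107648 + 2552) - 4784) = 1/(-22*232/110211 - 4784) = 1/(-22*232*1/110211 - 4784) = 1/(-5104/110211 - 4784) = 1/(-527254528/110211) = -110211/527254528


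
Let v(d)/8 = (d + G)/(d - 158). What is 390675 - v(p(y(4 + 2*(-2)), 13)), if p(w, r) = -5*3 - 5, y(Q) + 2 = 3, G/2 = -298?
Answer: 34767611/89 ≈ 3.9065e+5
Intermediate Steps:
G = -596 (G = 2*(-298) = -596)
y(Q) = 1 (y(Q) = -2 + 3 = 1)
p(w, r) = -20 (p(w, r) = -15 - 5 = -20)
v(d) = 8*(-596 + d)/(-158 + d) (v(d) = 8*((d - 596)/(d - 158)) = 8*((-596 + d)/(-158 + d)) = 8*(-596 + d)/(-158 + d))
390675 - v(p(y(4 + 2*(-2)), 13)) = 390675 - 8*(-596 - 20)/(-158 - 20) = 390675 - 8*(-616)/(-178) = 390675 - 8*(-1)*(-616)/178 = 390675 - 1*2464/89 = 390675 - 2464/89 = 34767611/89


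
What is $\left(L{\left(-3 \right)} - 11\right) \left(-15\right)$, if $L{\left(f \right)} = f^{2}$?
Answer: $30$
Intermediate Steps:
$\left(L{\left(-3 \right)} - 11\right) \left(-15\right) = \left(\left(-3\right)^{2} - 11\right) \left(-15\right) = \left(9 - 11\right) \left(-15\right) = \left(-2\right) \left(-15\right) = 30$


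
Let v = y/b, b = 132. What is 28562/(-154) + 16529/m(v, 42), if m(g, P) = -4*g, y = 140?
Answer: -6285647/1540 ≈ -4081.6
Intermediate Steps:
v = 35/33 (v = 140/132 = 140*(1/132) = 35/33 ≈ 1.0606)
28562/(-154) + 16529/m(v, 42) = 28562/(-154) + 16529/((-4*35/33)) = 28562*(-1/154) + 16529/(-140/33) = -14281/77 + 16529*(-33/140) = -14281/77 - 545457/140 = -6285647/1540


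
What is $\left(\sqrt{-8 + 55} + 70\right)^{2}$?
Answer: $\left(70 + \sqrt{47}\right)^{2} \approx 5906.8$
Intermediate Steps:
$\left(\sqrt{-8 + 55} + 70\right)^{2} = \left(\sqrt{47} + 70\right)^{2} = \left(70 + \sqrt{47}\right)^{2}$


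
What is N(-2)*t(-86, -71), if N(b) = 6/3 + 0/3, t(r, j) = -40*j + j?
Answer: 5538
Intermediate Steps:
t(r, j) = -39*j
N(b) = 2 (N(b) = 6*(⅓) + 0*(⅓) = 2 + 0 = 2)
N(-2)*t(-86, -71) = 2*(-39*(-71)) = 2*2769 = 5538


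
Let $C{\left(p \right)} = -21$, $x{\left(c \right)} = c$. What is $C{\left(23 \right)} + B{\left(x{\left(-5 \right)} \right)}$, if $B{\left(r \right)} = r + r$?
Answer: $-31$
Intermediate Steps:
$B{\left(r \right)} = 2 r$
$C{\left(23 \right)} + B{\left(x{\left(-5 \right)} \right)} = -21 + 2 \left(-5\right) = -21 - 10 = -31$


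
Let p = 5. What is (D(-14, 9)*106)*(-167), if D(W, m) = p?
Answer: -88510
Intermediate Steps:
D(W, m) = 5
(D(-14, 9)*106)*(-167) = (5*106)*(-167) = 530*(-167) = -88510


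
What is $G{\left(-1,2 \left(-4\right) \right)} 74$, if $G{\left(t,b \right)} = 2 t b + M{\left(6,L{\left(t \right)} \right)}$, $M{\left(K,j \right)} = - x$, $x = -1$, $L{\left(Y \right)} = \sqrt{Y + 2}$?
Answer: $1258$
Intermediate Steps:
$L{\left(Y \right)} = \sqrt{2 + Y}$
$M{\left(K,j \right)} = 1$ ($M{\left(K,j \right)} = \left(-1\right) \left(-1\right) = 1$)
$G{\left(t,b \right)} = 1 + 2 b t$ ($G{\left(t,b \right)} = 2 t b + 1 = 2 b t + 1 = 1 + 2 b t$)
$G{\left(-1,2 \left(-4\right) \right)} 74 = \left(1 + 2 \cdot 2 \left(-4\right) \left(-1\right)\right) 74 = \left(1 + 2 \left(-8\right) \left(-1\right)\right) 74 = \left(1 + 16\right) 74 = 17 \cdot 74 = 1258$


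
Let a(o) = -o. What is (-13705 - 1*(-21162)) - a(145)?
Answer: 7602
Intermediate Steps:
(-13705 - 1*(-21162)) - a(145) = (-13705 - 1*(-21162)) - (-1)*145 = (-13705 + 21162) - 1*(-145) = 7457 + 145 = 7602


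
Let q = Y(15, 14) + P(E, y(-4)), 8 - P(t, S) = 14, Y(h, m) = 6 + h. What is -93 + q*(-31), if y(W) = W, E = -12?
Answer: -558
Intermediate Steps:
P(t, S) = -6 (P(t, S) = 8 - 1*14 = 8 - 14 = -6)
q = 15 (q = (6 + 15) - 6 = 21 - 6 = 15)
-93 + q*(-31) = -93 + 15*(-31) = -93 - 465 = -558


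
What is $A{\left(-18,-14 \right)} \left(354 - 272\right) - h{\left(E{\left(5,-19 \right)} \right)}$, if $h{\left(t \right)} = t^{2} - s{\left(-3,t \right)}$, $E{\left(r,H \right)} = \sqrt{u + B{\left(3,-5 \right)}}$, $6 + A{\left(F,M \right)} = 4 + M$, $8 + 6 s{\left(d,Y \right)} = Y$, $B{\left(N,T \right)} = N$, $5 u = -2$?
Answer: $- \frac{19739}{15} + \frac{\sqrt{65}}{30} \approx -1315.7$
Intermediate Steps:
$u = - \frac{2}{5}$ ($u = \frac{1}{5} \left(-2\right) = - \frac{2}{5} \approx -0.4$)
$s{\left(d,Y \right)} = - \frac{4}{3} + \frac{Y}{6}$
$A{\left(F,M \right)} = -2 + M$ ($A{\left(F,M \right)} = -6 + \left(4 + M\right) = -2 + M$)
$E{\left(r,H \right)} = \frac{\sqrt{65}}{5}$ ($E{\left(r,H \right)} = \sqrt{- \frac{2}{5} + 3} = \sqrt{\frac{13}{5}} = \frac{\sqrt{65}}{5}$)
$h{\left(t \right)} = \frac{4}{3} + t^{2} - \frac{t}{6}$ ($h{\left(t \right)} = t^{2} - \left(- \frac{4}{3} + \frac{t}{6}\right) = \frac{4}{3} + t^{2} - \frac{t}{6}$)
$A{\left(-18,-14 \right)} \left(354 - 272\right) - h{\left(E{\left(5,-19 \right)} \right)} = \left(-2 - 14\right) \left(354 - 272\right) - \left(\frac{4}{3} + \left(\frac{\sqrt{65}}{5}\right)^{2} - \frac{\frac{1}{5} \sqrt{65}}{6}\right) = \left(-16\right) 82 - \left(\frac{4}{3} + \frac{13}{5} - \frac{\sqrt{65}}{30}\right) = -1312 - \left(\frac{59}{15} - \frac{\sqrt{65}}{30}\right) = - \frac{19739}{15} + \frac{\sqrt{65}}{30}$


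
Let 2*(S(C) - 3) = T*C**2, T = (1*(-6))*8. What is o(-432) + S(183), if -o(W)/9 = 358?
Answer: -806955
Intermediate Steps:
T = -48 (T = -6*8 = -48)
o(W) = -3222 (o(W) = -9*358 = -3222)
S(C) = 3 - 24*C**2 (S(C) = 3 + (-48*C**2)/2 = 3 - 24*C**2)
o(-432) + S(183) = -3222 + (3 - 24*183**2) = -3222 + (3 - 24*33489) = -3222 + (3 - 803736) = -3222 - 803733 = -806955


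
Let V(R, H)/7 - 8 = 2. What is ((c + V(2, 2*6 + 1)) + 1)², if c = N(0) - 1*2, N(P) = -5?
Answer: 4096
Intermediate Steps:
V(R, H) = 70 (V(R, H) = 56 + 7*2 = 56 + 14 = 70)
c = -7 (c = -5 - 1*2 = -5 - 2 = -7)
((c + V(2, 2*6 + 1)) + 1)² = ((-7 + 70) + 1)² = (63 + 1)² = 64² = 4096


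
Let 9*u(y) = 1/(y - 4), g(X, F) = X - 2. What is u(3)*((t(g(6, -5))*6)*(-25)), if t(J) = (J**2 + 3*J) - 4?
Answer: 400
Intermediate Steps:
g(X, F) = -2 + X
t(J) = -4 + J**2 + 3*J
u(y) = 1/(9*(-4 + y)) (u(y) = 1/(9*(y - 4)) = 1/(9*(-4 + y)))
u(3)*((t(g(6, -5))*6)*(-25)) = (1/(9*(-4 + 3)))*(((-4 + (-2 + 6)**2 + 3*(-2 + 6))*6)*(-25)) = ((1/9)/(-1))*(((-4 + 4**2 + 3*4)*6)*(-25)) = ((1/9)*(-1))*(((-4 + 16 + 12)*6)*(-25)) = -24*6*(-25)/9 = -16*(-25) = -1/9*(-3600) = 400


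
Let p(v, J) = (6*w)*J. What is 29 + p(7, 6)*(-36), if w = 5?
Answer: -6451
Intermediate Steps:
p(v, J) = 30*J (p(v, J) = (6*5)*J = 30*J)
29 + p(7, 6)*(-36) = 29 + (30*6)*(-36) = 29 + 180*(-36) = 29 - 6480 = -6451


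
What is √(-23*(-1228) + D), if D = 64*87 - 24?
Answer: 2*√8447 ≈ 183.82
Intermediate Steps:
D = 5544 (D = 5568 - 24 = 5544)
√(-23*(-1228) + D) = √(-23*(-1228) + 5544) = √(28244 + 5544) = √33788 = 2*√8447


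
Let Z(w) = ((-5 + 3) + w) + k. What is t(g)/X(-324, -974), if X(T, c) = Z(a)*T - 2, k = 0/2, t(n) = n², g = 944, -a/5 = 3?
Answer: 445568/2753 ≈ 161.85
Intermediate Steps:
a = -15 (a = -5*3 = -15)
k = 0 (k = 0*(½) = 0)
Z(w) = -2 + w (Z(w) = ((-5 + 3) + w) + 0 = (-2 + w) + 0 = -2 + w)
X(T, c) = -2 - 17*T (X(T, c) = (-2 - 15)*T - 2 = -17*T - 2 = -2 - 17*T)
t(g)/X(-324, -974) = 944²/(-2 - 17*(-324)) = 891136/(-2 + 5508) = 891136/5506 = 891136*(1/5506) = 445568/2753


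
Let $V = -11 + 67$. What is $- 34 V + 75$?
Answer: $-1829$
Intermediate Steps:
$V = 56$
$- 34 V + 75 = \left(-34\right) 56 + 75 = -1904 + 75 = -1829$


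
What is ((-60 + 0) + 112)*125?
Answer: 6500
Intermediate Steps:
((-60 + 0) + 112)*125 = (-60 + 112)*125 = 52*125 = 6500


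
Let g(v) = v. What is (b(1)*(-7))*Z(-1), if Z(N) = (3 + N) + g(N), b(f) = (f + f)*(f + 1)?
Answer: -28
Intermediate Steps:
b(f) = 2*f*(1 + f) (b(f) = (2*f)*(1 + f) = 2*f*(1 + f))
Z(N) = 3 + 2*N (Z(N) = (3 + N) + N = 3 + 2*N)
(b(1)*(-7))*Z(-1) = ((2*1*(1 + 1))*(-7))*(3 + 2*(-1)) = ((2*1*2)*(-7))*(3 - 2) = (4*(-7))*1 = -28*1 = -28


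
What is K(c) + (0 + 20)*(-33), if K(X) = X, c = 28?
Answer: -632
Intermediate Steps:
K(c) + (0 + 20)*(-33) = 28 + (0 + 20)*(-33) = 28 + 20*(-33) = 28 - 660 = -632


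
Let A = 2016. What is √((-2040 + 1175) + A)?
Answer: √1151 ≈ 33.926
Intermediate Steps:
√((-2040 + 1175) + A) = √((-2040 + 1175) + 2016) = √(-865 + 2016) = √1151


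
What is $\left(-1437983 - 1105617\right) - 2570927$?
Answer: $-5114527$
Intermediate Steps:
$\left(-1437983 - 1105617\right) - 2570927 = -2543600 - 2570927 = -5114527$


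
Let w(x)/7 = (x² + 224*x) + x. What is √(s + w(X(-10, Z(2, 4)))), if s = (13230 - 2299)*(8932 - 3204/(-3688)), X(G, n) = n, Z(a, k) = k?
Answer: √83012063120718/922 ≈ 9881.9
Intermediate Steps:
s = 90028863755/922 (s = 10931*(8932 - 3204*(-1/3688)) = 10931*(8932 + 801/922) = 10931*(8236105/922) = 90028863755/922 ≈ 9.7645e+7)
w(x) = 7*x² + 1575*x (w(x) = 7*((x² + 224*x) + x) = 7*(x² + 225*x) = 7*x² + 1575*x)
√(s + w(X(-10, Z(2, 4)))) = √(90028863755/922 + 7*4*(225 + 4)) = √(90028863755/922 + 7*4*229) = √(90028863755/922 + 6412) = √(90034775619/922) = √83012063120718/922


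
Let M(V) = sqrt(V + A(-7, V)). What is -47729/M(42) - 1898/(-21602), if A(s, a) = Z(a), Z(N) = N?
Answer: 949/10801 - 47729*sqrt(21)/42 ≈ -5207.6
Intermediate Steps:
A(s, a) = a
M(V) = sqrt(2)*sqrt(V) (M(V) = sqrt(V + V) = sqrt(2*V) = sqrt(2)*sqrt(V))
-47729/M(42) - 1898/(-21602) = -47729*sqrt(21)/42 - 1898/(-21602) = -47729*sqrt(21)/42 - 1898*(-1/21602) = -47729*sqrt(21)/42 + 949/10801 = 949/10801 - 47729*sqrt(21)/42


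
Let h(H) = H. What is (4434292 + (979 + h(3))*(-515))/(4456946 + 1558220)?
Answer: 1964281/3007583 ≈ 0.65311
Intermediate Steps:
(4434292 + (979 + h(3))*(-515))/(4456946 + 1558220) = (4434292 + (979 + 3)*(-515))/(4456946 + 1558220) = (4434292 + 982*(-515))/6015166 = (4434292 - 505730)*(1/6015166) = 3928562*(1/6015166) = 1964281/3007583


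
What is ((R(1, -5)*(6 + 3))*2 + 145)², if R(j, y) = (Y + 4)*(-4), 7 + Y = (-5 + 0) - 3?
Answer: 877969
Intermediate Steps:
Y = -15 (Y = -7 + ((-5 + 0) - 3) = -7 + (-5 - 3) = -7 - 8 = -15)
R(j, y) = 44 (R(j, y) = (-15 + 4)*(-4) = -11*(-4) = 44)
((R(1, -5)*(6 + 3))*2 + 145)² = ((44*(6 + 3))*2 + 145)² = ((44*9)*2 + 145)² = (396*2 + 145)² = (792 + 145)² = 937² = 877969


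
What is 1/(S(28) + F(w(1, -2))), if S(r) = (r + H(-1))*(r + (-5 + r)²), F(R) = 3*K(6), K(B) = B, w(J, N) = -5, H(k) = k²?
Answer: 1/16171 ≈ 6.1839e-5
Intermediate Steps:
F(R) = 18 (F(R) = 3*6 = 18)
S(r) = (1 + r)*(r + (-5 + r)²) (S(r) = (r + (-1)²)*(r + (-5 + r)²) = (r + 1)*(r + (-5 + r)²) = (1 + r)*(r + (-5 + r)²))
1/(S(28) + F(w(1, -2))) = 1/((25 + 28³ - 8*28² + 16*28) + 18) = 1/((25 + 21952 - 8*784 + 448) + 18) = 1/((25 + 21952 - 6272 + 448) + 18) = 1/(16153 + 18) = 1/16171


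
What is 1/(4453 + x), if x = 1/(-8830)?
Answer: 8830/39319989 ≈ 0.00022457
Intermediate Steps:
x = -1/8830 ≈ -0.00011325
1/(4453 + x) = 1/(4453 - 1/8830) = 1/(39319989/8830) = 8830/39319989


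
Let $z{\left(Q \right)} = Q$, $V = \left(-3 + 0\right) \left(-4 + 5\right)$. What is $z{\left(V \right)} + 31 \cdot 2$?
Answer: $59$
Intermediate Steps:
$V = -3$ ($V = \left(-3\right) 1 = -3$)
$z{\left(V \right)} + 31 \cdot 2 = -3 + 31 \cdot 2 = -3 + 62 = 59$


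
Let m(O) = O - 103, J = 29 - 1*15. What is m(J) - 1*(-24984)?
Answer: 24895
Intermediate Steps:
J = 14 (J = 29 - 15 = 14)
m(O) = -103 + O
m(J) - 1*(-24984) = (-103 + 14) - 1*(-24984) = -89 + 24984 = 24895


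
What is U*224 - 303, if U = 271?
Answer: 60401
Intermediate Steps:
U*224 - 303 = 271*224 - 303 = 60704 - 303 = 60401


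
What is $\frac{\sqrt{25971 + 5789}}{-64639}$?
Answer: $- \frac{4 \sqrt{1985}}{64639} \approx -0.0027571$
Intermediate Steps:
$\frac{\sqrt{25971 + 5789}}{-64639} = \sqrt{31760} \left(- \frac{1}{64639}\right) = 4 \sqrt{1985} \left(- \frac{1}{64639}\right) = - \frac{4 \sqrt{1985}}{64639}$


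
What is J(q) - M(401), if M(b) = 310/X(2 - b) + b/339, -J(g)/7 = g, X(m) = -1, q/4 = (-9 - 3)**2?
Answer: -1262159/339 ≈ -3723.2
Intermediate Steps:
q = 576 (q = 4*(-9 - 3)**2 = 4*(-12)**2 = 4*144 = 576)
J(g) = -7*g
M(b) = -310 + b/339 (M(b) = 310/(-1) + b/339 = 310*(-1) + b*(1/339) = -310 + b/339)
J(q) - M(401) = -7*576 - (-310 + (1/339)*401) = -4032 - (-310 + 401/339) = -4032 - 1*(-104689/339) = -4032 + 104689/339 = -1262159/339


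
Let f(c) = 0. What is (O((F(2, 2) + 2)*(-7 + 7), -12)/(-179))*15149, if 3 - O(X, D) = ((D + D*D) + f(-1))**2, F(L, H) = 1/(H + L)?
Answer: 263910729/179 ≈ 1.4744e+6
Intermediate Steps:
O(X, D) = 3 - (D + D**2)**2 (O(X, D) = 3 - ((D + D*D) + 0)**2 = 3 - ((D + D**2) + 0)**2 = 3 - (D + D**2)**2)
(O((F(2, 2) + 2)*(-7 + 7), -12)/(-179))*15149 = ((3 - 1*(-12)**2*(1 - 12)**2)/(-179))*15149 = ((3 - 1*144*(-11)**2)*(-1/179))*15149 = ((3 - 1*144*121)*(-1/179))*15149 = ((3 - 17424)*(-1/179))*15149 = -17421*(-1/179)*15149 = (17421/179)*15149 = 263910729/179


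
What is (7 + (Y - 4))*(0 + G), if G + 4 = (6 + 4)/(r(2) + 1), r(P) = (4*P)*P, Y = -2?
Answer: -58/17 ≈ -3.4118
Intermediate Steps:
r(P) = 4*P²
G = -58/17 (G = -4 + (6 + 4)/(4*2² + 1) = -4 + 10/(4*4 + 1) = -4 + 10/(16 + 1) = -4 + 10/17 = -58/17 ≈ -3.4118)
(7 + (Y - 4))*(0 + G) = (7 + (-2 - 4))*(0 - 58/17) = (7 - 6)*(-58/17) = 1*(-58/17) = -58/17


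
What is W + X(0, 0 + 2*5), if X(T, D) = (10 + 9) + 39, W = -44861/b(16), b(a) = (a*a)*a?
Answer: 192707/4096 ≈ 47.048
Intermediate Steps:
b(a) = a³ (b(a) = a²*a = a³)
W = -44861/4096 (W = -44861/(16³) = -44861/4096 ≈ -10.952)
X(T, D) = 58 (X(T, D) = 19 + 39 = 58)
W + X(0, 0 + 2*5) = -44861/4096 + 58 = 192707/4096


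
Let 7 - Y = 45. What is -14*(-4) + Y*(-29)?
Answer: 1158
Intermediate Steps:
Y = -38 (Y = 7 - 1*45 = 7 - 45 = -38)
-14*(-4) + Y*(-29) = -14*(-4) - 38*(-29) = 56 + 1102 = 1158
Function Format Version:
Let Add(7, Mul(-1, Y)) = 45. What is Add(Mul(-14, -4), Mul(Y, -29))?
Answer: 1158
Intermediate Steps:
Y = -38 (Y = Add(7, Mul(-1, 45)) = Add(7, -45) = -38)
Add(Mul(-14, -4), Mul(Y, -29)) = Add(Mul(-14, -4), Mul(-38, -29)) = Add(56, 1102) = 1158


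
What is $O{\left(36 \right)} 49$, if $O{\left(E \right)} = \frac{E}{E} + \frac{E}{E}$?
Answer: $98$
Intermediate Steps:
$O{\left(E \right)} = 2$ ($O{\left(E \right)} = 1 + 1 = 2$)
$O{\left(36 \right)} 49 = 2 \cdot 49 = 98$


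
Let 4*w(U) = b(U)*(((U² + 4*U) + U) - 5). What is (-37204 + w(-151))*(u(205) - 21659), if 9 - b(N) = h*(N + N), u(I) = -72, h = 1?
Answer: -145726673485/4 ≈ -3.6432e+10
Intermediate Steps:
b(N) = 9 - 2*N (b(N) = 9 - (N + N) = 9 - 2*N)
w(U) = (9 - 2*U)*(-5 + U² + 5*U)/4 (w(U) = ((9 - 2*U)*(((U² + 4*U) + U) - 5))/4 = ((9 - 2*U)*((U² + 5*U) - 5))/4 = ((9 - 2*U)*(-5 + U² + 5*U))/4 = (9 - 2*U)*(-5 + U² + 5*U)/4)
(-37204 + w(-151))*(u(205) - 21659) = (-37204 + (-45/4 - ½*(-151)³ - ¼*(-151)² + (55/4)*(-151)))*(-72 - 21659) = (-37204 + (-45/4 - ½*(-3442951) - ¼*22801 - 8305/4))*(-21731) = (-37204 + (-45/4 + 3442951/2 - 22801/4 - 8305/4))*(-21731) = (-37204 + 6854751/4)*(-21731) = (6705935/4)*(-21731) = -145726673485/4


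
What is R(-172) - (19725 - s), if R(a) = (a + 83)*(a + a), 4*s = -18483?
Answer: 25081/4 ≈ 6270.3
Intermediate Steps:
s = -18483/4 (s = (¼)*(-18483) = -18483/4 ≈ -4620.8)
R(a) = 2*a*(83 + a) (R(a) = (83 + a)*(2*a) = 2*a*(83 + a))
R(-172) - (19725 - s) = 2*(-172)*(83 - 172) - (19725 - 1*(-18483/4)) = 2*(-172)*(-89) - (19725 + 18483/4) = 30616 - 1*97383/4 = 30616 - 97383/4 = 25081/4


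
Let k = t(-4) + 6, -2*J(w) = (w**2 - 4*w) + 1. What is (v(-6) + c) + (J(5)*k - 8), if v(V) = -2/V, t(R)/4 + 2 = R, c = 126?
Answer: 517/3 ≈ 172.33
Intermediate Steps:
J(w) = -1/2 + 2*w - w**2/2 (J(w) = -((w**2 - 4*w) + 1)/2 = -(1 + w**2 - 4*w)/2 = -1/2 + 2*w - w**2/2)
t(R) = -8 + 4*R
k = -18 (k = (-8 + 4*(-4)) + 6 = (-8 - 16) + 6 = -24 + 6 = -18)
(v(-6) + c) + (J(5)*k - 8) = (-2/(-6) + 126) + ((-1/2 + 2*5 - 1/2*5**2)*(-18) - 8) = (-2*(-1/6) + 126) + ((-1/2 + 10 - 1/2*25)*(-18) - 8) = (1/3 + 126) + ((-1/2 + 10 - 25/2)*(-18) - 8) = 379/3 + (-3*(-18) - 8) = 379/3 + (54 - 8) = 379/3 + 46 = 517/3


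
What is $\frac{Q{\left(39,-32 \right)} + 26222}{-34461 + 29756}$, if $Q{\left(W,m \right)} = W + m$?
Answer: $- \frac{26229}{4705} \approx -5.5747$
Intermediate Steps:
$\frac{Q{\left(39,-32 \right)} + 26222}{-34461 + 29756} = \frac{\left(39 - 32\right) + 26222}{-34461 + 29756} = \frac{7 + 26222}{-4705} = 26229 \left(- \frac{1}{4705}\right) = - \frac{26229}{4705}$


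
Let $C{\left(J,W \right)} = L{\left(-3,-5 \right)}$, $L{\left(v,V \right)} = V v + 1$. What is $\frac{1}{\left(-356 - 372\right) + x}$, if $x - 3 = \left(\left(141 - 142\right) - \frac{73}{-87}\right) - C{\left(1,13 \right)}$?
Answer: $- \frac{87}{64481} \approx -0.0013492$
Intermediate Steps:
$L{\left(v,V \right)} = 1 + V v$
$C{\left(J,W \right)} = 16$ ($C{\left(J,W \right)} = 1 - -15 = 1 + 15 = 16$)
$x = - \frac{1145}{87}$ ($x = 3 + \left(\left(\left(141 - 142\right) - \frac{73}{-87}\right) - 16\right) = 3 - \frac{1406}{87} = - \frac{1145}{87} \approx -13.161$)
$\frac{1}{\left(-356 - 372\right) + x} = \frac{1}{\left(-356 - 372\right) - \frac{1145}{87}} = \frac{1}{-728 - \frac{1145}{87}} = \frac{1}{- \frac{64481}{87}} = - \frac{87}{64481}$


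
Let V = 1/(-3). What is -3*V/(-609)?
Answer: -1/609 ≈ -0.0016420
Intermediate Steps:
V = -⅓ ≈ -0.33333
-3*V/(-609) = -3*(-⅓)/(-609) = 1*(-1/609) = -1/609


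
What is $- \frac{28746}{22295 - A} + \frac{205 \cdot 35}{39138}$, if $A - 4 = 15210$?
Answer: $- \frac{1074254773}{277136178} \approx -3.8763$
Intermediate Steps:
$A = 15214$ ($A = 4 + 15210 = 15214$)
$- \frac{28746}{22295 - A} + \frac{205 \cdot 35}{39138} = - \frac{28746}{22295 - 15214} + \frac{205 \cdot 35}{39138} = - \frac{28746}{22295 - 15214} + 7175 \cdot \frac{1}{39138} = - \frac{28746}{7081} + \frac{7175}{39138} = - \frac{1074254773}{277136178}$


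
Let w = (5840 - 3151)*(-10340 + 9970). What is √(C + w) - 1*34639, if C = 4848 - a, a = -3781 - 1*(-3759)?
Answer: -34639 + 2*I*√247515 ≈ -34639.0 + 995.02*I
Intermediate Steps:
a = -22 (a = -3781 + 3759 = -22)
C = 4870 (C = 4848 - 1*(-22) = 4848 + 22 = 4870)
w = -994930 (w = 2689*(-370) = -994930)
√(C + w) - 1*34639 = √(4870 - 994930) - 1*34639 = √(-990060) - 34639 = 2*I*√247515 - 34639 = -34639 + 2*I*√247515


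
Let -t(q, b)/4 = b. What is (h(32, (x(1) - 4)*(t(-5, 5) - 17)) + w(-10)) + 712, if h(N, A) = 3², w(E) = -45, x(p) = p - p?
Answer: 676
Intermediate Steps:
t(q, b) = -4*b
x(p) = 0
h(N, A) = 9
(h(32, (x(1) - 4)*(t(-5, 5) - 17)) + w(-10)) + 712 = (9 - 45) + 712 = -36 + 712 = 676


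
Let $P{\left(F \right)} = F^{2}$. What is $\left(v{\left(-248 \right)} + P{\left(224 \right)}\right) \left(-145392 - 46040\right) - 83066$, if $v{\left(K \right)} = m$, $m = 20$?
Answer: $-9609203738$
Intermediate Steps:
$v{\left(K \right)} = 20$
$\left(v{\left(-248 \right)} + P{\left(224 \right)}\right) \left(-145392 - 46040\right) - 83066 = \left(20 + 224^{2}\right) \left(-145392 - 46040\right) - 83066 = \left(20 + 50176\right) \left(-191432\right) - 83066 = 50196 \left(-191432\right) - 83066 = -9609120672 - 83066 = -9609203738$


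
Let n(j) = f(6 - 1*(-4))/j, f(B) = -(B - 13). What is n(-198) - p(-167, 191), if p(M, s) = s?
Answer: -12607/66 ≈ -191.02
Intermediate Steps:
f(B) = 13 - B (f(B) = -(-13 + B) = 13 - B)
n(j) = 3/j (n(j) = (13 - (6 - 1*(-4)))/j = (13 - (6 + 4))/j = (13 - 1*10)/j = (13 - 10)/j = 3/j)
n(-198) - p(-167, 191) = 3/(-198) - 1*191 = 3*(-1/198) - 191 = -1/66 - 191 = -12607/66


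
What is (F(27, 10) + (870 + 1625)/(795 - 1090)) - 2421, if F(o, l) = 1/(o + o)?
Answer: -7740193/3186 ≈ -2429.4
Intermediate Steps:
F(o, l) = 1/(2*o)
(F(27, 10) + (870 + 1625)/(795 - 1090)) - 2421 = ((½)/27 + (870 + 1625)/(795 - 1090)) - 2421 = ((½)*(1/27) + 2495/(-295)) - 2421 = (1/54 + 2495*(-1/295)) - 2421 = (1/54 - 499/59) - 2421 = -26887/3186 - 2421 = -7740193/3186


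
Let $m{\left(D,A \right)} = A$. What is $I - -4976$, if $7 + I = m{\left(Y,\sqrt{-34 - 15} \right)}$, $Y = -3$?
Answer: $4969 + 7 i \approx 4969.0 + 7.0 i$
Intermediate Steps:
$I = -7 + 7 i$ ($I = -7 + \sqrt{-34 - 15} = -7 + \sqrt{-49} = -7 + 7 i \approx -7.0 + 7.0 i$)
$I - -4976 = \left(-7 + 7 i\right) - -4976 = \left(-7 + 7 i\right) + 4976 = 4969 + 7 i$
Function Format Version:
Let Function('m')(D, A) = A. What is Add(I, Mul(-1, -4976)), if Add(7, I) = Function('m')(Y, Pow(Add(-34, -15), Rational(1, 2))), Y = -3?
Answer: Add(4969, Mul(7, I)) ≈ Add(4969.0, Mul(7.0000, I))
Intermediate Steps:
I = Add(-7, Mul(7, I)) (I = Add(-7, Pow(Add(-34, -15), Rational(1, 2))) = Add(-7, Pow(-49, Rational(1, 2))) = Add(-7, Mul(7, I)) ≈ Add(-7.0000, Mul(7.0000, I)))
Add(I, Mul(-1, -4976)) = Add(Add(-7, Mul(7, I)), Mul(-1, -4976)) = Add(Add(-7, Mul(7, I)), 4976) = Add(4969, Mul(7, I))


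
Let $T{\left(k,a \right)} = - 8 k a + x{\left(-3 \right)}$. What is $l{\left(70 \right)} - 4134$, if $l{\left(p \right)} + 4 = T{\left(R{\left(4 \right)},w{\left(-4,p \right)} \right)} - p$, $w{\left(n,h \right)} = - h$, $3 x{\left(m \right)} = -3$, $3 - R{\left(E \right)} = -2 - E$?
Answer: $831$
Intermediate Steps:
$R{\left(E \right)} = 5 + E$ ($R{\left(E \right)} = 3 - \left(-2 - E\right) = 3 + \left(2 + E\right) = 5 + E$)
$x{\left(m \right)} = -1$ ($x{\left(m \right)} = \frac{1}{3} \left(-3\right) = -1$)
$T{\left(k,a \right)} = -1 - 8 a k$ ($T{\left(k,a \right)} = - 8 k a - 1 = - 8 a k - 1 = -1 - 8 a k$)
$l{\left(p \right)} = -5 + 71 p$ ($l{\left(p \right)} = -4 - \left(1 + p + 8 \left(- p\right) \left(5 + 4\right)\right) = -4 - \left(1 + p + 8 \left(- p\right) 9\right) = -4 + \left(\left(-1 + 72 p\right) - p\right) = -4 + \left(-1 + 71 p\right) = -5 + 71 p$)
$l{\left(70 \right)} - 4134 = \left(-5 + 71 \cdot 70\right) - 4134 = \left(-5 + 4970\right) - 4134 = 4965 - 4134 = 831$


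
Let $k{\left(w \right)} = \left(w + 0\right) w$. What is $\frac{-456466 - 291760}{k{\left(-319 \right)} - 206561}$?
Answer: $\frac{374113}{52400} \approx 7.1396$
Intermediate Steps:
$k{\left(w \right)} = w^{2}$ ($k{\left(w \right)} = w w = w^{2}$)
$\frac{-456466 - 291760}{k{\left(-319 \right)} - 206561} = \frac{-456466 - 291760}{\left(-319\right)^{2} - 206561} = - \frac{748226}{101761 - 206561} = - \frac{748226}{-104800} = \left(-748226\right) \left(- \frac{1}{104800}\right) = \frac{374113}{52400}$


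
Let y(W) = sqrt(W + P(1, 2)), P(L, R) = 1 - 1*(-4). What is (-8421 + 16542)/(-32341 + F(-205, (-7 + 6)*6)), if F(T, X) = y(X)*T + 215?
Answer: -260895246/1032121901 + 1664805*I/1032121901 ≈ -0.25278 + 0.001613*I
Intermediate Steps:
P(L, R) = 5 (P(L, R) = 1 + 4 = 5)
y(W) = sqrt(5 + W) (y(W) = sqrt(W + 5) = sqrt(5 + W))
F(T, X) = 215 + T*sqrt(5 + X) (F(T, X) = sqrt(5 + X)*T + 215 = T*sqrt(5 + X) + 215 = 215 + T*sqrt(5 + X))
(-8421 + 16542)/(-32341 + F(-205, (-7 + 6)*6)) = (-8421 + 16542)/(-32341 + (215 - 205*sqrt(5 + (-7 + 6)*6))) = 8121/(-32341 + (215 - 205*sqrt(5 - 1*6))) = 8121/(-32341 + (215 - 205*sqrt(5 - 6))) = 8121/(-32341 + (215 - 205*I)) = 8121/(-32126 - 205*I) = 8121*((-32126 + 205*I)/1032121901) = 8121*(-32126 + 205*I)/1032121901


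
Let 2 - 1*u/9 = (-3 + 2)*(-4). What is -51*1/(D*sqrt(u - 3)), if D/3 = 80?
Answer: 17*I*sqrt(21)/1680 ≈ 0.046371*I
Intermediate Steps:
D = 240 (D = 3*80 = 240)
u = -18 (u = 18 - 9*(-3 + 2)*(-4) = 18 - (-9)*(-4) = 18 - 9*4 = 18 - 36 = -18)
-51*1/(D*sqrt(u - 3)) = -51*1/(240*sqrt(-18 - 3)) = -51*(-I*sqrt(21)/5040) = -(-17)*I*sqrt(21)/1680 = 17*I*sqrt(21)/1680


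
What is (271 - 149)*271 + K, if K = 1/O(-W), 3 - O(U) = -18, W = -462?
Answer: 694303/21 ≈ 33062.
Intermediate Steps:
O(U) = 21 (O(U) = 3 - 1*(-18) = 3 + 18 = 21)
K = 1/21 ≈ 0.047619
(271 - 149)*271 + K = (271 - 149)*271 + 1/21 = 122*271 + 1/21 = 33062 + 1/21 = 694303/21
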